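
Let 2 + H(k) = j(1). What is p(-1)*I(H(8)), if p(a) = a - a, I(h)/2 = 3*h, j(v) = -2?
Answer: 0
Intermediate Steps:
H(k) = -4 (H(k) = -2 - 2 = -4)
I(h) = 6*h (I(h) = 2*(3*h) = 6*h)
p(a) = 0
p(-1)*I(H(8)) = 0*(6*(-4)) = 0*(-24) = 0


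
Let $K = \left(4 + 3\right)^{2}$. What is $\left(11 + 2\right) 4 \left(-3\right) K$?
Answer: $-7644$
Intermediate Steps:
$K = 49$ ($K = 7^{2} = 49$)
$\left(11 + 2\right) 4 \left(-3\right) K = \left(11 + 2\right) 4 \left(-3\right) 49 = 13 \left(-12\right) 49 = \left(-156\right) 49 = -7644$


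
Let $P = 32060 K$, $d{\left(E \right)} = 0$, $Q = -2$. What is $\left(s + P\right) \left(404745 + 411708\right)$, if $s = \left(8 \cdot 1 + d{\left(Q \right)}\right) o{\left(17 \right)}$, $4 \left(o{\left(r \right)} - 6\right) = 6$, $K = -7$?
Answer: $-183179395080$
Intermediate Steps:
$o{\left(r \right)} = \frac{15}{2}$ ($o{\left(r \right)} = 6 + \frac{1}{4} \cdot 6 = 6 + \frac{3}{2} = \frac{15}{2}$)
$P = -224420$ ($P = 32060 \left(-7\right) = -224420$)
$s = 60$ ($s = \left(8 \cdot 1 + 0\right) \frac{15}{2} = \left(8 + 0\right) \frac{15}{2} = 8 \cdot \frac{15}{2} = 60$)
$\left(s + P\right) \left(404745 + 411708\right) = \left(60 - 224420\right) \left(404745 + 411708\right) = \left(-224360\right) 816453 = -183179395080$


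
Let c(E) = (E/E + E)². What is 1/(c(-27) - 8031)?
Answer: -1/7355 ≈ -0.00013596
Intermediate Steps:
c(E) = (1 + E)²
1/(c(-27) - 8031) = 1/((1 - 27)² - 8031) = 1/((-26)² - 8031) = 1/(676 - 8031) = 1/(-7355) = -1/7355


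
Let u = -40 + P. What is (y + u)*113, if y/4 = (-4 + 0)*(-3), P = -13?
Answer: -565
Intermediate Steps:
y = 48 (y = 4*((-4 + 0)*(-3)) = 4*(-4*(-3)) = 4*12 = 48)
u = -53 (u = -40 - 13 = -53)
(y + u)*113 = (48 - 53)*113 = -5*113 = -565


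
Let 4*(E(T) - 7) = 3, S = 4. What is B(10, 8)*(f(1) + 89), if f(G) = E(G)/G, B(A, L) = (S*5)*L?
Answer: 15480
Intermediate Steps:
E(T) = 31/4 (E(T) = 7 + (¼)*3 = 7 + ¾ = 31/4)
B(A, L) = 20*L (B(A, L) = (4*5)*L = 20*L)
f(G) = 31/(4*G)
B(10, 8)*(f(1) + 89) = (20*8)*((31/4)/1 + 89) = 160*((31/4)*1 + 89) = 160*(31/4 + 89) = 160*(387/4) = 15480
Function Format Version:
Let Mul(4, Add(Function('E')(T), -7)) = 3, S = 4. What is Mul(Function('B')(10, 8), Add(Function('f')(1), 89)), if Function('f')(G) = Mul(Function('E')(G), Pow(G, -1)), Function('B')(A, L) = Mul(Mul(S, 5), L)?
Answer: 15480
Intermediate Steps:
Function('E')(T) = Rational(31, 4) (Function('E')(T) = Add(7, Mul(Rational(1, 4), 3)) = Add(7, Rational(3, 4)) = Rational(31, 4))
Function('B')(A, L) = Mul(20, L) (Function('B')(A, L) = Mul(Mul(4, 5), L) = Mul(20, L))
Function('f')(G) = Mul(Rational(31, 4), Pow(G, -1))
Mul(Function('B')(10, 8), Add(Function('f')(1), 89)) = Mul(Mul(20, 8), Add(Mul(Rational(31, 4), Pow(1, -1)), 89)) = Mul(160, Add(Mul(Rational(31, 4), 1), 89)) = Mul(160, Add(Rational(31, 4), 89)) = Mul(160, Rational(387, 4)) = 15480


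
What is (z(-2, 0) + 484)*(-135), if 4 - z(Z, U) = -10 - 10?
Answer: -68580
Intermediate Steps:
z(Z, U) = 24 (z(Z, U) = 4 - (-10 - 10) = 4 - 1*(-20) = 4 + 20 = 24)
(z(-2, 0) + 484)*(-135) = (24 + 484)*(-135) = 508*(-135) = -68580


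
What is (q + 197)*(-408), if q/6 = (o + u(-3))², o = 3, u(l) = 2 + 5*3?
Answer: -1059576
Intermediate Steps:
u(l) = 17 (u(l) = 2 + 15 = 17)
q = 2400 (q = 6*(3 + 17)² = 6*20² = 6*400 = 2400)
(q + 197)*(-408) = (2400 + 197)*(-408) = 2597*(-408) = -1059576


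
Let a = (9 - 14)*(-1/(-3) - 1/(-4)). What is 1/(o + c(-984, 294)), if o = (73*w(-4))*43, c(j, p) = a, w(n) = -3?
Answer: -12/113039 ≈ -0.00010616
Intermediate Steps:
a = -35/12 (a = -5*(-1*(-⅓) - 1*(-¼)) = -5*(⅓ + ¼) = -5*7/12 = -35/12 ≈ -2.9167)
c(j, p) = -35/12
o = -9417 (o = (73*(-3))*43 = -219*43 = -9417)
1/(o + c(-984, 294)) = 1/(-9417 - 35/12) = 1/(-113039/12) = -12/113039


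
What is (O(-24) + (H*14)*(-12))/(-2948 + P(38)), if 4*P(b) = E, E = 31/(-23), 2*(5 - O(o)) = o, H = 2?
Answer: 29348/271247 ≈ 0.10820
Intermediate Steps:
O(o) = 5 - o/2
E = -31/23 (E = 31*(-1/23) = -31/23 ≈ -1.3478)
P(b) = -31/92 (P(b) = (1/4)*(-31/23) = -31/92)
(O(-24) + (H*14)*(-12))/(-2948 + P(38)) = ((5 - 1/2*(-24)) + (2*14)*(-12))/(-2948 - 31/92) = ((5 + 12) + 28*(-12))/(-271247/92) = (17 - 336)*(-92/271247) = -319*(-92/271247) = 29348/271247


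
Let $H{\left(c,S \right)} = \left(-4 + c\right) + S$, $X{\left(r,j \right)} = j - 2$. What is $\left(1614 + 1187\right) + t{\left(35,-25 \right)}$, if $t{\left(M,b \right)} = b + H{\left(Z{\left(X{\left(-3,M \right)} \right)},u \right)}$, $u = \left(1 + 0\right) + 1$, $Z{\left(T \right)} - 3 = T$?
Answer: $2810$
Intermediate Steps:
$X{\left(r,j \right)} = -2 + j$
$Z{\left(T \right)} = 3 + T$
$u = 2$ ($u = 1 + 1 = 2$)
$H{\left(c,S \right)} = -4 + S + c$
$t{\left(M,b \right)} = -1 + M + b$ ($t{\left(M,b \right)} = b + \left(-4 + 2 + \left(3 + \left(-2 + M\right)\right)\right) = b + \left(-4 + 2 + \left(1 + M\right)\right) = b + \left(-1 + M\right) = -1 + M + b$)
$\left(1614 + 1187\right) + t{\left(35,-25 \right)} = \left(1614 + 1187\right) - -9 = 2801 + 9 = 2810$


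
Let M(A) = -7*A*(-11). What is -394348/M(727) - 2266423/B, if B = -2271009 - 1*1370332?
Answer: -119007586141/18530784349 ≈ -6.4222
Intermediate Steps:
M(A) = 77*A
B = -3641341 (B = -2271009 - 1370332 = -3641341)
-394348/M(727) - 2266423/B = -394348/(77*727) - 2266423/(-3641341) = -394348/55979 - 2266423*(-1/3641341) = -394348*1/55979 + 2266423/3641341 = -394348/55979 + 2266423/3641341 = -119007586141/18530784349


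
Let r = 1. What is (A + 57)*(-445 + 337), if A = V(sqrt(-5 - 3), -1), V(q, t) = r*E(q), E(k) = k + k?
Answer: -6156 - 432*I*sqrt(2) ≈ -6156.0 - 610.94*I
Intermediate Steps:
E(k) = 2*k
V(q, t) = 2*q (V(q, t) = 1*(2*q) = 2*q)
A = 4*I*sqrt(2) (A = 2*sqrt(-5 - 3) = 2*sqrt(-8) = 2*(2*I*sqrt(2)) = 4*I*sqrt(2) ≈ 5.6569*I)
(A + 57)*(-445 + 337) = (4*I*sqrt(2) + 57)*(-445 + 337) = (57 + 4*I*sqrt(2))*(-108) = -6156 - 432*I*sqrt(2)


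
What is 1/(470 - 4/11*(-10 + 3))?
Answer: 11/5198 ≈ 0.0021162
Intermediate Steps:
1/(470 - 4/11*(-10 + 3)) = 1/(470 - 4*(1/11)*(-7)) = 1/(470 - 4*(-7)/11) = 1/(470 - 1*(-28/11)) = 1/(470 + 28/11) = 1/(5198/11) = 11/5198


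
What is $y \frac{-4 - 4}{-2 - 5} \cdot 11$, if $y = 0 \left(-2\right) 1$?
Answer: $0$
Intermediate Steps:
$y = 0$ ($y = 0 \cdot 1 = 0$)
$y \frac{-4 - 4}{-2 - 5} \cdot 11 = 0 \frac{-4 - 4}{-2 - 5} \cdot 11 = 0 \left(- \frac{8}{-7}\right) 11 = 0 \left(\left(-8\right) \left(- \frac{1}{7}\right)\right) 11 = 0 \cdot \frac{8}{7} \cdot 11 = 0 \cdot 11 = 0$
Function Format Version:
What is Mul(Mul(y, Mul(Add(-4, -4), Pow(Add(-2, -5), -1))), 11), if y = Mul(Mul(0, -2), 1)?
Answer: 0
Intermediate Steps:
y = 0 (y = Mul(0, 1) = 0)
Mul(Mul(y, Mul(Add(-4, -4), Pow(Add(-2, -5), -1))), 11) = Mul(Mul(0, Mul(Add(-4, -4), Pow(Add(-2, -5), -1))), 11) = Mul(Mul(0, Mul(-8, Pow(-7, -1))), 11) = Mul(Mul(0, Mul(-8, Rational(-1, 7))), 11) = Mul(Mul(0, Rational(8, 7)), 11) = Mul(0, 11) = 0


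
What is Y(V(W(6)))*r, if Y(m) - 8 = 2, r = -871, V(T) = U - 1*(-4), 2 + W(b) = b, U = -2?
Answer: -8710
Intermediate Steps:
W(b) = -2 + b
V(T) = 2 (V(T) = -2 - 1*(-4) = -2 + 4 = 2)
Y(m) = 10 (Y(m) = 8 + 2 = 10)
Y(V(W(6)))*r = 10*(-871) = -8710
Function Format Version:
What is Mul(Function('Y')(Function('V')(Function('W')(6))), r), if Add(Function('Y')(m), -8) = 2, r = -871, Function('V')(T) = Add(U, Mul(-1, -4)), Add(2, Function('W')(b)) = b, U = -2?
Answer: -8710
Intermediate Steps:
Function('W')(b) = Add(-2, b)
Function('V')(T) = 2 (Function('V')(T) = Add(-2, Mul(-1, -4)) = Add(-2, 4) = 2)
Function('Y')(m) = 10 (Function('Y')(m) = Add(8, 2) = 10)
Mul(Function('Y')(Function('V')(Function('W')(6))), r) = Mul(10, -871) = -8710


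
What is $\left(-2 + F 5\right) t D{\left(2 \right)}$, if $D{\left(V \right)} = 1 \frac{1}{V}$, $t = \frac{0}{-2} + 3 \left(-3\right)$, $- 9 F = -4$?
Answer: $-1$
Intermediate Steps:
$F = \frac{4}{9}$ ($F = \left(- \frac{1}{9}\right) \left(-4\right) = \frac{4}{9} \approx 0.44444$)
$t = -9$ ($t = 0 \left(- \frac{1}{2}\right) - 9 = 0 - 9 = -9$)
$D{\left(V \right)} = \frac{1}{V}$
$\left(-2 + F 5\right) t D{\left(2 \right)} = \frac{\left(-2 + \frac{4}{9} \cdot 5\right) \left(-9\right)}{2} = \left(-2 + \frac{20}{9}\right) \left(-9\right) \frac{1}{2} = \frac{2}{9} \left(-9\right) \frac{1}{2} = \left(-2\right) \frac{1}{2} = -1$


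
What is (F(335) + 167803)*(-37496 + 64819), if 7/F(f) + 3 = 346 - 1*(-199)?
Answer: 2485005893259/542 ≈ 4.5849e+9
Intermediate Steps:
F(f) = 7/542 (F(f) = 7/(-3 + (346 - 1*(-199))) = 7/(-3 + (346 + 199)) = 7/(-3 + 545) = 7/542)
(F(335) + 167803)*(-37496 + 64819) = (7/542 + 167803)*(-37496 + 64819) = (90949233/542)*27323 = 2485005893259/542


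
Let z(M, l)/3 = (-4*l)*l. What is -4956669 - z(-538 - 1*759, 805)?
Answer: 2819631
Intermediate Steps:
z(M, l) = -12*l² (z(M, l) = 3*((-4*l)*l) = 3*(-4*l²) = -12*l²)
-4956669 - z(-538 - 1*759, 805) = -4956669 - (-12)*805² = -4956669 - (-12)*648025 = -4956669 - 1*(-7776300) = -4956669 + 7776300 = 2819631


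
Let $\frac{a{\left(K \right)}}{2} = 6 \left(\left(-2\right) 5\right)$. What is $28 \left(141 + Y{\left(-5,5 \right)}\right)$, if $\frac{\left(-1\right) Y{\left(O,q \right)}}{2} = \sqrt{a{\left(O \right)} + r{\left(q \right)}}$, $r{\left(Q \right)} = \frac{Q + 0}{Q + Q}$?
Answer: $3948 - 28 i \sqrt{478} \approx 3948.0 - 612.17 i$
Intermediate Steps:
$a{\left(K \right)} = -120$ ($a{\left(K \right)} = 2 \cdot 6 \left(\left(-2\right) 5\right) = 2 \cdot 6 \left(-10\right) = 2 \left(-60\right) = -120$)
$r{\left(Q \right)} = \frac{1}{2}$ ($r{\left(Q \right)} = \frac{Q}{2 Q} = Q \frac{1}{2 Q} = \frac{1}{2}$)
$Y{\left(O,q \right)} = - i \sqrt{478}$ ($Y{\left(O,q \right)} = - 2 \sqrt{-120 + \frac{1}{2}} = - 2 \sqrt{- \frac{239}{2}} = - 2 \frac{i \sqrt{478}}{2} = - i \sqrt{478}$)
$28 \left(141 + Y{\left(-5,5 \right)}\right) = 28 \left(141 - i \sqrt{478}\right) = 3948 - 28 i \sqrt{478}$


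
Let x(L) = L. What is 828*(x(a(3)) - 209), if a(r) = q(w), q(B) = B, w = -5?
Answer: -177192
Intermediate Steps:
a(r) = -5
828*(x(a(3)) - 209) = 828*(-5 - 209) = 828*(-214) = -177192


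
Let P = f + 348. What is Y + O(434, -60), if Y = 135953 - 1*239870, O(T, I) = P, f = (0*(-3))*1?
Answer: -103569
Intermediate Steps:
f = 0 (f = 0*1 = 0)
P = 348 (P = 0 + 348 = 348)
O(T, I) = 348
Y = -103917 (Y = 135953 - 239870 = -103917)
Y + O(434, -60) = -103917 + 348 = -103569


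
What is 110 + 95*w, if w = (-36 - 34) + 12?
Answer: -5400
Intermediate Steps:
w = -58 (w = -70 + 12 = -58)
110 + 95*w = 110 + 95*(-58) = 110 - 5510 = -5400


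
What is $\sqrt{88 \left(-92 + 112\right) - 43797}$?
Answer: $i \sqrt{42037} \approx 205.03 i$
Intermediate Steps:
$\sqrt{88 \left(-92 + 112\right) - 43797} = \sqrt{88 \cdot 20 - 43797} = \sqrt{1760 - 43797} = \sqrt{-42037} = i \sqrt{42037}$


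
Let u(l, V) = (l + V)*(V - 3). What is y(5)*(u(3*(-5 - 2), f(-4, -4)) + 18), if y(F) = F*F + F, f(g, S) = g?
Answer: 5790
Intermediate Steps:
u(l, V) = (-3 + V)*(V + l) (u(l, V) = (V + l)*(-3 + V) = (-3 + V)*(V + l))
y(F) = F + F² (y(F) = F² + F = F + F²)
y(5)*(u(3*(-5 - 2), f(-4, -4)) + 18) = (5*(1 + 5))*(((-4)² - 3*(-4) - 9*(-5 - 2) - 12*(-5 - 2)) + 18) = (5*6)*((16 + 12 - 9*(-7) - 12*(-7)) + 18) = 30*((16 + 12 - 3*(-21) - 4*(-21)) + 18) = 30*((16 + 12 + 63 + 84) + 18) = 30*(175 + 18) = 30*193 = 5790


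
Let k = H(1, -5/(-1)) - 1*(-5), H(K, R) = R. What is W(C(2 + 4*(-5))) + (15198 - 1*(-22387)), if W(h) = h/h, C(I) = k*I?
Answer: 37586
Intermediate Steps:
k = 10 (k = -5/(-1) - 1*(-5) = -5*(-1) + 5 = 5 + 5 = 10)
C(I) = 10*I
W(h) = 1
W(C(2 + 4*(-5))) + (15198 - 1*(-22387)) = 1 + (15198 - 1*(-22387)) = 1 + (15198 + 22387) = 1 + 37585 = 37586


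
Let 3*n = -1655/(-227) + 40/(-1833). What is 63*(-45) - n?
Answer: -3541878490/1248273 ≈ -2837.4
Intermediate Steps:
n = 3024535/1248273 (n = (-1655/(-227) + 40/(-1833))/3 = (-1655*(-1/227) + 40*(-1/1833))/3 = (1655/227 - 40/1833)/3 = (1/3)*(3024535/416091) = 3024535/1248273 ≈ 2.4230)
63*(-45) - n = 63*(-45) - 1*3024535/1248273 = -2835 - 3024535/1248273 = -3541878490/1248273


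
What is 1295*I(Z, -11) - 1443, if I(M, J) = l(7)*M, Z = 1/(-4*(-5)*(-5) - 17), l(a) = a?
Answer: -177896/117 ≈ -1520.5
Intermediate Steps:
Z = -1/117 (Z = 1/(20*(-5) - 17) = 1/(-100 - 17) = 1/(-117) = -1/117 ≈ -0.0085470)
I(M, J) = 7*M
1295*I(Z, -11) - 1443 = 1295*(7*(-1/117)) - 1443 = 1295*(-7/117) - 1443 = -9065/117 - 1443 = -177896/117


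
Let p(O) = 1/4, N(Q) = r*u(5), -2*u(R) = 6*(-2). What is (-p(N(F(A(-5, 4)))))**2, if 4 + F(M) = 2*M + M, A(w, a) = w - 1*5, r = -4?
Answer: 1/16 ≈ 0.062500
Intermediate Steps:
A(w, a) = -5 + w (A(w, a) = w - 5 = -5 + w)
F(M) = -4 + 3*M (F(M) = -4 + (2*M + M) = -4 + 3*M)
u(R) = 6 (u(R) = -3*(-2) = -1/2*(-12) = 6)
N(Q) = -24 (N(Q) = -4*6 = -24)
p(O) = 1/4
(-p(N(F(A(-5, 4)))))**2 = (-1*1/4)**2 = (-1/4)**2 = 1/16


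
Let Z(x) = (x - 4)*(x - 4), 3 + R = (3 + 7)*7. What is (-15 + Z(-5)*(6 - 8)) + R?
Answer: -110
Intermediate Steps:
R = 67 (R = -3 + (3 + 7)*7 = -3 + 10*7 = -3 + 70 = 67)
Z(x) = (-4 + x)**2 (Z(x) = (-4 + x)*(-4 + x) = (-4 + x)**2)
(-15 + Z(-5)*(6 - 8)) + R = (-15 + (-4 - 5)**2*(6 - 8)) + 67 = (-15 + (-9)**2*(-2)) + 67 = (-15 + 81*(-2)) + 67 = (-15 - 162) + 67 = -177 + 67 = -110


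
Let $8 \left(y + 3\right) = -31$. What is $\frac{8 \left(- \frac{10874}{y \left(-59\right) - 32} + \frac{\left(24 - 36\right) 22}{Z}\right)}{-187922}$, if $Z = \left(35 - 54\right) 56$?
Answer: $\frac{6555028}{5336139151} \approx 0.0012284$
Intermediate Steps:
$y = - \frac{55}{8}$ ($y = -3 + \frac{1}{8} \left(-31\right) = -3 - \frac{31}{8} = - \frac{55}{8} \approx -6.875$)
$Z = -1064$ ($Z = \left(-19\right) 56 = -1064$)
$\frac{8 \left(- \frac{10874}{y \left(-59\right) - 32} + \frac{\left(24 - 36\right) 22}{Z}\right)}{-187922} = \frac{8 \left(- \frac{10874}{\left(- \frac{55}{8}\right) \left(-59\right) - 32} + \frac{\left(24 - 36\right) 22}{-1064}\right)}{-187922} = 8 \left(- \frac{10874}{\frac{3245}{8} - 32} + \left(-12\right) 22 \left(- \frac{1}{1064}\right)\right) \left(- \frac{1}{187922}\right) = 8 \left(- \frac{10874}{\frac{2989}{8}} - - \frac{33}{133}\right) \left(- \frac{1}{187922}\right) = 8 \left(\left(-10874\right) \frac{8}{2989} + \frac{33}{133}\right) \left(- \frac{1}{187922}\right) = 8 \left(- \frac{86992}{2989} + \frac{33}{133}\right) \left(- \frac{1}{187922}\right) = 8 \left(- \frac{1638757}{56791}\right) \left(- \frac{1}{187922}\right) = \left(- \frac{13110056}{56791}\right) \left(- \frac{1}{187922}\right) = \frac{6555028}{5336139151}$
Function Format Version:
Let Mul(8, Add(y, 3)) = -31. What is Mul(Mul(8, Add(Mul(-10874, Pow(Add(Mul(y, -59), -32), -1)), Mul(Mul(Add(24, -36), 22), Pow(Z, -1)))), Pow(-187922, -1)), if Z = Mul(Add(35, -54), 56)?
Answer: Rational(6555028, 5336139151) ≈ 0.0012284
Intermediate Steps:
y = Rational(-55, 8) (y = Add(-3, Mul(Rational(1, 8), -31)) = Add(-3, Rational(-31, 8)) = Rational(-55, 8) ≈ -6.8750)
Z = -1064 (Z = Mul(-19, 56) = -1064)
Mul(Mul(8, Add(Mul(-10874, Pow(Add(Mul(y, -59), -32), -1)), Mul(Mul(Add(24, -36), 22), Pow(Z, -1)))), Pow(-187922, -1)) = Mul(Mul(8, Add(Mul(-10874, Pow(Add(Mul(Rational(-55, 8), -59), -32), -1)), Mul(Mul(Add(24, -36), 22), Pow(-1064, -1)))), Pow(-187922, -1)) = Mul(Mul(8, Add(Mul(-10874, Pow(Add(Rational(3245, 8), -32), -1)), Mul(Mul(-12, 22), Rational(-1, 1064)))), Rational(-1, 187922)) = Mul(Mul(8, Add(Mul(-10874, Pow(Rational(2989, 8), -1)), Mul(-264, Rational(-1, 1064)))), Rational(-1, 187922)) = Mul(Mul(8, Add(Mul(-10874, Rational(8, 2989)), Rational(33, 133))), Rational(-1, 187922)) = Mul(Mul(8, Add(Rational(-86992, 2989), Rational(33, 133))), Rational(-1, 187922)) = Mul(Mul(8, Rational(-1638757, 56791)), Rational(-1, 187922)) = Mul(Rational(-13110056, 56791), Rational(-1, 187922)) = Rational(6555028, 5336139151)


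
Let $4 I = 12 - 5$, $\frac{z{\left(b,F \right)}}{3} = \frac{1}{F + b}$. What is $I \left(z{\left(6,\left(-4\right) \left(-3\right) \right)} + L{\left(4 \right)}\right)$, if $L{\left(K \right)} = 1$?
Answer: $\frac{49}{24} \approx 2.0417$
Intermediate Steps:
$z{\left(b,F \right)} = \frac{3}{F + b}$
$I = \frac{7}{4}$ ($I = \frac{12 - 5}{4} = \frac{1}{4} \cdot 7 = \frac{7}{4} \approx 1.75$)
$I \left(z{\left(6,\left(-4\right) \left(-3\right) \right)} + L{\left(4 \right)}\right) = \frac{7 \left(\frac{3}{\left(-4\right) \left(-3\right) + 6} + 1\right)}{4} = \frac{7 \left(\frac{3}{12 + 6} + 1\right)}{4} = \frac{7 \left(\frac{3}{18} + 1\right)}{4} = \frac{7 \left(3 \cdot \frac{1}{18} + 1\right)}{4} = \frac{7 \left(\frac{1}{6} + 1\right)}{4} = \frac{7}{4} \cdot \frac{7}{6} = \frac{49}{24}$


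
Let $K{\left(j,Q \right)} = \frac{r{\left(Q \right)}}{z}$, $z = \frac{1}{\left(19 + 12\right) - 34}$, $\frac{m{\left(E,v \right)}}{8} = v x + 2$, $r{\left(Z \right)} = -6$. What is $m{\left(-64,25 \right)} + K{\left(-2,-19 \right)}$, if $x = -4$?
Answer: $-766$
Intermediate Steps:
$m{\left(E,v \right)} = 16 - 32 v$ ($m{\left(E,v \right)} = 8 \left(v \left(-4\right) + 2\right) = 8 \left(- 4 v + 2\right) = 8 \left(2 - 4 v\right) = 16 - 32 v$)
$z = - \frac{1}{3}$ ($z = \frac{1}{31 - 34} = \frac{1}{-3} = - \frac{1}{3} \approx -0.33333$)
$K{\left(j,Q \right)} = 18$ ($K{\left(j,Q \right)} = - \frac{6}{- \frac{1}{3}} = \left(-6\right) \left(-3\right) = 18$)
$m{\left(-64,25 \right)} + K{\left(-2,-19 \right)} = \left(16 - 800\right) + 18 = -784 + 18 = -766$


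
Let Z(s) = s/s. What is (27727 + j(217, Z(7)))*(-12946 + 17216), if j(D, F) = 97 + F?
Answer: 118812750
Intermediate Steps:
Z(s) = 1
(27727 + j(217, Z(7)))*(-12946 + 17216) = (27727 + (97 + 1))*(-12946 + 17216) = (27727 + 98)*4270 = 27825*4270 = 118812750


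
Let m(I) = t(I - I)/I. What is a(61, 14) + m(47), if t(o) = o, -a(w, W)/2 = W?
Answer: -28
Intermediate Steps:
a(w, W) = -2*W
m(I) = 0 (m(I) = (I - I)/I = 0/I = 0)
a(61, 14) + m(47) = -2*14 + 0 = -28 + 0 = -28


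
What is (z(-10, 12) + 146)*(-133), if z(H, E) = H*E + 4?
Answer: -3990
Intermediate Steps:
z(H, E) = 4 + E*H (z(H, E) = E*H + 4 = 4 + E*H)
(z(-10, 12) + 146)*(-133) = ((4 + 12*(-10)) + 146)*(-133) = ((4 - 120) + 146)*(-133) = (-116 + 146)*(-133) = 30*(-133) = -3990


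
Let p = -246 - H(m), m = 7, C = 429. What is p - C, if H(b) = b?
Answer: -682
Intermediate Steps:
p = -253 (p = -246 - 1*7 = -246 - 7 = -253)
p - C = -253 - 1*429 = -253 - 429 = -682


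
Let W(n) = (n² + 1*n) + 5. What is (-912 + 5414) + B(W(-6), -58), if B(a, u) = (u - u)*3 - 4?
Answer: 4498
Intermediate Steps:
W(n) = 5 + n + n² (W(n) = (n² + n) + 5 = (n + n²) + 5 = 5 + n + n²)
B(a, u) = -4 (B(a, u) = 0*3 - 4 = 0 - 4 = -4)
(-912 + 5414) + B(W(-6), -58) = (-912 + 5414) - 4 = 4502 - 4 = 4498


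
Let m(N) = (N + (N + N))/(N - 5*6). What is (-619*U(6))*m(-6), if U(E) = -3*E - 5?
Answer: 14237/2 ≈ 7118.5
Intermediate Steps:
U(E) = -5 - 3*E
m(N) = 3*N/(-30 + N) (m(N) = (N + 2*N)/(N - 30) = (3*N)/(-30 + N) = 3*N/(-30 + N))
(-619*U(6))*m(-6) = (-619*(-5 - 3*6))*(3*(-6)/(-30 - 6)) = (-619*(-5 - 18))*(3*(-6)/(-36)) = (-619*(-23))*(3*(-6)*(-1/36)) = 14237*(½) = 14237/2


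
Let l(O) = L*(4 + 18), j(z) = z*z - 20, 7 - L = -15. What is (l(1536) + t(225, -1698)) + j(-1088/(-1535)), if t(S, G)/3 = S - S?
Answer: 1094472144/2356225 ≈ 464.50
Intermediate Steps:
t(S, G) = 0 (t(S, G) = 3*(S - S) = 3*0 = 0)
L = 22 (L = 7 - 1*(-15) = 7 + 15 = 22)
j(z) = -20 + z**2 (j(z) = z**2 - 20 = -20 + z**2)
l(O) = 484 (l(O) = 22*(4 + 18) = 22*22 = 484)
(l(1536) + t(225, -1698)) + j(-1088/(-1535)) = (484 + 0) + (-20 + (-1088/(-1535))**2) = 484 + (-20 + (-1088*(-1/1535))**2) = 484 + (-20 + (1088/1535)**2) = 484 + (-20 + 1183744/2356225) = 484 - 45940756/2356225 = 1094472144/2356225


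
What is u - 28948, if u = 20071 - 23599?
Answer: -32476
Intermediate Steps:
u = -3528
u - 28948 = -3528 - 28948 = -32476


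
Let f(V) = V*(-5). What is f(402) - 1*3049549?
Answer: -3051559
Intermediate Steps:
f(V) = -5*V
f(402) - 1*3049549 = -5*402 - 1*3049549 = -2010 - 3049549 = -3051559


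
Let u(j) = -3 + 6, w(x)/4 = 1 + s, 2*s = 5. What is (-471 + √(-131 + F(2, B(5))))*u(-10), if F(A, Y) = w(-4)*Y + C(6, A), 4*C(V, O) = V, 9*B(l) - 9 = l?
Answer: -1413 + I*√3878/2 ≈ -1413.0 + 31.137*I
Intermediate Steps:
s = 5/2 (s = (½)*5 = 5/2 ≈ 2.5000)
B(l) = 1 + l/9
C(V, O) = V/4
w(x) = 14 (w(x) = 4*(1 + 5/2) = 4*(7/2) = 14)
u(j) = 3
F(A, Y) = 3/2 + 14*Y (F(A, Y) = 14*Y + (¼)*6 = 14*Y + 3/2 = 3/2 + 14*Y)
(-471 + √(-131 + F(2, B(5))))*u(-10) = (-471 + √(-131 + (3/2 + 14*(1 + (⅑)*5))))*3 = (-471 + √(-131 + (3/2 + 14*(1 + 5/9))))*3 = (-471 + √(-131 + (3/2 + 14*(14/9))))*3 = (-471 + √(-131 + (3/2 + 196/9)))*3 = (-471 + √(-131 + 419/18))*3 = (-471 + √(-1939/18))*3 = (-471 + I*√3878/6)*3 = -1413 + I*√3878/2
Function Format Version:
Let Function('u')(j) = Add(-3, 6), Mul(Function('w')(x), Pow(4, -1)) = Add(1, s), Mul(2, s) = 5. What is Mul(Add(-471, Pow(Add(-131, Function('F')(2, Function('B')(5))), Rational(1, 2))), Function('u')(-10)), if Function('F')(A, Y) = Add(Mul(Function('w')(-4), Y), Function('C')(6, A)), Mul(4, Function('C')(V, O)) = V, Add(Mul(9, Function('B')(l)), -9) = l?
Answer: Add(-1413, Mul(Rational(1, 2), I, Pow(3878, Rational(1, 2)))) ≈ Add(-1413.0, Mul(31.137, I))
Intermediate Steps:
s = Rational(5, 2) (s = Mul(Rational(1, 2), 5) = Rational(5, 2) ≈ 2.5000)
Function('B')(l) = Add(1, Mul(Rational(1, 9), l))
Function('C')(V, O) = Mul(Rational(1, 4), V)
Function('w')(x) = 14 (Function('w')(x) = Mul(4, Add(1, Rational(5, 2))) = Mul(4, Rational(7, 2)) = 14)
Function('u')(j) = 3
Function('F')(A, Y) = Add(Rational(3, 2), Mul(14, Y)) (Function('F')(A, Y) = Add(Mul(14, Y), Mul(Rational(1, 4), 6)) = Add(Mul(14, Y), Rational(3, 2)) = Add(Rational(3, 2), Mul(14, Y)))
Mul(Add(-471, Pow(Add(-131, Function('F')(2, Function('B')(5))), Rational(1, 2))), Function('u')(-10)) = Mul(Add(-471, Pow(Add(-131, Add(Rational(3, 2), Mul(14, Add(1, Mul(Rational(1, 9), 5))))), Rational(1, 2))), 3) = Mul(Add(-471, Pow(Add(-131, Add(Rational(3, 2), Mul(14, Add(1, Rational(5, 9))))), Rational(1, 2))), 3) = Mul(Add(-471, Pow(Add(-131, Add(Rational(3, 2), Mul(14, Rational(14, 9)))), Rational(1, 2))), 3) = Mul(Add(-471, Pow(Add(-131, Add(Rational(3, 2), Rational(196, 9))), Rational(1, 2))), 3) = Mul(Add(-471, Pow(Add(-131, Rational(419, 18)), Rational(1, 2))), 3) = Mul(Add(-471, Pow(Rational(-1939, 18), Rational(1, 2))), 3) = Mul(Add(-471, Mul(Rational(1, 6), I, Pow(3878, Rational(1, 2)))), 3) = Add(-1413, Mul(Rational(1, 2), I, Pow(3878, Rational(1, 2))))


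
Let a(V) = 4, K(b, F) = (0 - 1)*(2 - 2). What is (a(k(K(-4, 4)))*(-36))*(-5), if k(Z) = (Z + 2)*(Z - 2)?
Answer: 720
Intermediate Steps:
K(b, F) = 0 (K(b, F) = -1*0 = 0)
k(Z) = (-2 + Z)*(2 + Z) (k(Z) = (2 + Z)*(-2 + Z) = (-2 + Z)*(2 + Z))
(a(k(K(-4, 4)))*(-36))*(-5) = (4*(-36))*(-5) = -144*(-5) = 720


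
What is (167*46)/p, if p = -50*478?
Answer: -3841/11950 ≈ -0.32142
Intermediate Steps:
p = -23900
(167*46)/p = (167*46)/(-23900) = 7682*(-1/23900) = -3841/11950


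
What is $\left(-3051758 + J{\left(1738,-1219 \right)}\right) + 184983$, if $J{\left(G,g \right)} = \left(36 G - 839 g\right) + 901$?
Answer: $-1780565$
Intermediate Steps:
$J{\left(G,g \right)} = 901 - 839 g + 36 G$ ($J{\left(G,g \right)} = \left(- 839 g + 36 G\right) + 901 = 901 - 839 g + 36 G$)
$\left(-3051758 + J{\left(1738,-1219 \right)}\right) + 184983 = \left(-3051758 + \left(901 - -1022741 + 36 \cdot 1738\right)\right) + 184983 = \left(-3051758 + \left(901 + 1022741 + 62568\right)\right) + 184983 = \left(-3051758 + 1086210\right) + 184983 = -1965548 + 184983 = -1780565$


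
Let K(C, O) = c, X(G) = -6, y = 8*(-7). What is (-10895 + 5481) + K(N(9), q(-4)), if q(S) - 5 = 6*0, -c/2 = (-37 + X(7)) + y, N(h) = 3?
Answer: -5216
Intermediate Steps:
y = -56
c = 198 (c = -2*((-37 - 6) - 56) = -2*(-43 - 56) = -2*(-99) = 198)
q(S) = 5 (q(S) = 5 + 6*0 = 5 + 0 = 5)
K(C, O) = 198
(-10895 + 5481) + K(N(9), q(-4)) = (-10895 + 5481) + 198 = -5414 + 198 = -5216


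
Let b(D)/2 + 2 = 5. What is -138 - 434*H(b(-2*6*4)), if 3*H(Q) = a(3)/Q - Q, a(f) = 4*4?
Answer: 3098/9 ≈ 344.22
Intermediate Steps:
a(f) = 16
b(D) = 6 (b(D) = -4 + 2*5 = -4 + 10 = 6)
H(Q) = -Q/3 + 16/(3*Q) (H(Q) = (16/Q - Q)/3 = (-Q + 16/Q)/3 = -Q/3 + 16/(3*Q))
-138 - 434*H(b(-2*6*4)) = -138 - 434*(16 - 1*6²)/(3*6) = -138 - 434*(16 - 1*36)/(3*6) = -138 - 434*(16 - 36)/(3*6) = -138 - 434*(-20)/(3*6) = -138 - 434*(-10/9) = -138 + 4340/9 = 3098/9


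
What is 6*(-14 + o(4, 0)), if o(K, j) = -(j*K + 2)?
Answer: -96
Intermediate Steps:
o(K, j) = -2 - K*j (o(K, j) = -(K*j + 2) = -(2 + K*j) = -2 - K*j)
6*(-14 + o(4, 0)) = 6*(-14 + (-2 - 1*4*0)) = 6*(-14 + (-2 + 0)) = 6*(-14 - 2) = 6*(-16) = -96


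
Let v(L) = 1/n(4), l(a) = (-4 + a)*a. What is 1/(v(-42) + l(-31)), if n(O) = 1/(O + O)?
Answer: 1/1093 ≈ 0.00091491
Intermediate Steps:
l(a) = a*(-4 + a)
n(O) = 1/(2*O)
v(L) = 8 (v(L) = 1/((½)/4) = 1/((½)*(¼)) = 1/(⅛) = 8)
1/(v(-42) + l(-31)) = 1/(8 - 31*(-4 - 31)) = 1/(8 - 31*(-35)) = 1/(8 + 1085) = 1/1093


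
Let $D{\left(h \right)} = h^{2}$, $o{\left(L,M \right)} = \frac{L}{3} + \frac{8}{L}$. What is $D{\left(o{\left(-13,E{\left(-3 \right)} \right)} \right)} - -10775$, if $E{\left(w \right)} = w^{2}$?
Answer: $\frac{16426024}{1521} \approx 10799.0$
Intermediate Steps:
$o{\left(L,M \right)} = \frac{8}{L} + \frac{L}{3}$ ($o{\left(L,M \right)} = L \frac{1}{3} + \frac{8}{L} = \frac{L}{3} + \frac{8}{L} = \frac{8}{L} + \frac{L}{3}$)
$D{\left(o{\left(-13,E{\left(-3 \right)} \right)} \right)} - -10775 = \left(\frac{8}{-13} + \frac{1}{3} \left(-13\right)\right)^{2} - -10775 = \left(8 \left(- \frac{1}{13}\right) - \frac{13}{3}\right)^{2} + 10775 = \left(- \frac{8}{13} - \frac{13}{3}\right)^{2} + 10775 = \left(- \frac{193}{39}\right)^{2} + 10775 = \frac{37249}{1521} + 10775 = \frac{16426024}{1521}$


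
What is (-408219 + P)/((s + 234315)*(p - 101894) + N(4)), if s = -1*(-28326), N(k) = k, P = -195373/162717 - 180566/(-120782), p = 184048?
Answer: -4011419220441925/212029547589886981146 ≈ -1.8919e-5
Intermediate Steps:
P = 2891808068/9826642347 (P = -195373*1/162717 - 180566*(-1/120782) = -195373/162717 + 90283/60391 = 2891808068/9826642347 ≈ 0.29428)
s = 28326
(-408219 + P)/((s + 234315)*(p - 101894) + N(4)) = (-408219 + 2891808068/9826642347)/((28326 + 234315)*(184048 - 101894) + 4) = -4011419220441925/(9826642347*(262641*82154 + 4)) = -4011419220441925/(9826642347*(21577008714 + 4)) = -4011419220441925/9826642347/21577008718 = -4011419220441925/9826642347*1/21577008718 = -4011419220441925/212029547589886981146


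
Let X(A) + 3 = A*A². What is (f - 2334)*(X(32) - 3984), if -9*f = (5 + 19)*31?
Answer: -208662250/3 ≈ -6.9554e+7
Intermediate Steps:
f = -248/3 (f = -(5 + 19)*31/9 = -8*31/3 = -⅑*744 = -248/3 ≈ -82.667)
X(A) = -3 + A³ (X(A) = -3 + A*A² = -3 + A³)
(f - 2334)*(X(32) - 3984) = (-248/3 - 2334)*((-3 + 32³) - 3984) = -7250*((-3 + 32768) - 3984)/3 = -7250*(32765 - 3984)/3 = -7250/3*28781 = -208662250/3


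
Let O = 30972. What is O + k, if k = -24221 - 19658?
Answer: -12907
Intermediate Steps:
k = -43879
O + k = 30972 - 43879 = -12907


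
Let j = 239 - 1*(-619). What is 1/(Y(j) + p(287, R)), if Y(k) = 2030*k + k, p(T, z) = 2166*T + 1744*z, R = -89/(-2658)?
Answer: 1329/3142152568 ≈ 4.2296e-7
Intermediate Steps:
R = 89/2658 (R = -89*(-1/2658) = 89/2658 ≈ 0.033484)
p(T, z) = 1744*z + 2166*T
j = 858 (j = 239 + 619 = 858)
Y(k) = 2031*k
1/(Y(j) + p(287, R)) = 1/(2031*858 + (1744*(89/2658) + 2166*287)) = 1/(1742598 + (77608/1329 + 621642)) = 1/(1742598 + 826239826/1329) = 1/(3142152568/1329) = 1329/3142152568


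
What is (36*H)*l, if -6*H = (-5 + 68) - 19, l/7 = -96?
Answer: 177408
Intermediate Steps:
l = -672 (l = 7*(-96) = -672)
H = -22/3 (H = -((-5 + 68) - 19)/6 = -(63 - 19)/6 = -1/6*44 = -22/3 ≈ -7.3333)
(36*H)*l = (36*(-22/3))*(-672) = -264*(-672) = 177408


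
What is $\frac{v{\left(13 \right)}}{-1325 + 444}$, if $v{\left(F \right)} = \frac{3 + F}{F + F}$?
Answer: $- \frac{8}{11453} \approx -0.00069851$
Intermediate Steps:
$v{\left(F \right)} = \frac{3 + F}{2 F}$
$\frac{v{\left(13 \right)}}{-1325 + 444} = \frac{\frac{1}{2} \cdot \frac{1}{13} \left(3 + 13\right)}{-1325 + 444} = \frac{\frac{1}{2} \cdot \frac{1}{13} \cdot 16}{-881} = \frac{8}{13} \left(- \frac{1}{881}\right) = - \frac{8}{11453}$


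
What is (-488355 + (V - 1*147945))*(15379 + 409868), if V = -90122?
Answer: -308908776234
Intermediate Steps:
(-488355 + (V - 1*147945))*(15379 + 409868) = (-488355 + (-90122 - 1*147945))*(15379 + 409868) = (-488355 + (-90122 - 147945))*425247 = (-488355 - 238067)*425247 = -726422*425247 = -308908776234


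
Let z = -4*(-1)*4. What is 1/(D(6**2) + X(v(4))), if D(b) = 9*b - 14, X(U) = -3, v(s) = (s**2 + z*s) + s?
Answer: 1/307 ≈ 0.0032573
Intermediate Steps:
z = 16 (z = 4*4 = 16)
v(s) = s**2 + 17*s (v(s) = (s**2 + 16*s) + s = s**2 + 17*s)
D(b) = -14 + 9*b
1/(D(6**2) + X(v(4))) = 1/((-14 + 9*6**2) - 3) = 1/((-14 + 9*36) - 3) = 1/((-14 + 324) - 3) = 1/(310 - 3) = 1/307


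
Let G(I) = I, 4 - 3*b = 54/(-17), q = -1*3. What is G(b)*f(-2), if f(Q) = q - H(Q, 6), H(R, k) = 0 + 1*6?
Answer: -366/17 ≈ -21.529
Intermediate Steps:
H(R, k) = 6 (H(R, k) = 0 + 6 = 6)
q = -3
b = 122/51 (b = 4/3 - 18/(-17) = 4/3 - 18*(-1)/17 = 4/3 - 1/3*(-54/17) = 4/3 + 18/17 = 122/51 ≈ 2.3922)
f(Q) = -9 (f(Q) = -3 - 1*6 = -3 - 6 = -9)
G(b)*f(-2) = (122/51)*(-9) = -366/17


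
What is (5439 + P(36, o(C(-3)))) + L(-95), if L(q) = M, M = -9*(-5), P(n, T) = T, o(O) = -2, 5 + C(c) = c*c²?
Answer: 5482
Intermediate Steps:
C(c) = -5 + c³ (C(c) = -5 + c*c² = -5 + c³)
M = 45
L(q) = 45
(5439 + P(36, o(C(-3)))) + L(-95) = (5439 - 2) + 45 = 5437 + 45 = 5482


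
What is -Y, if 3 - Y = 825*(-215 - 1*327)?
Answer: -447153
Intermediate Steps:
Y = 447153 (Y = 3 - 825*(-215 - 1*327) = 3 - 825*(-215 - 327) = 3 - 825*(-542) = 3 - 1*(-447150) = 3 + 447150 = 447153)
-Y = -1*447153 = -447153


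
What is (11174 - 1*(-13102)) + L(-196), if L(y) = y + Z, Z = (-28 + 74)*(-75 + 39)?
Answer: 22424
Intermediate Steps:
Z = -1656 (Z = 46*(-36) = -1656)
L(y) = -1656 + y (L(y) = y - 1656 = -1656 + y)
(11174 - 1*(-13102)) + L(-196) = (11174 - 1*(-13102)) + (-1656 - 196) = (11174 + 13102) - 1852 = 24276 - 1852 = 22424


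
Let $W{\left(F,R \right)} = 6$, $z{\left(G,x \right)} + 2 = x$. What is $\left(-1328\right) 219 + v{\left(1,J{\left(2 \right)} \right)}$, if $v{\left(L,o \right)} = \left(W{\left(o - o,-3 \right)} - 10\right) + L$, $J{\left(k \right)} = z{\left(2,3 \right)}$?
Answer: $-290835$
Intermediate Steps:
$z{\left(G,x \right)} = -2 + x$
$J{\left(k \right)} = 1$ ($J{\left(k \right)} = -2 + 3 = 1$)
$v{\left(L,o \right)} = -4 + L$ ($v{\left(L,o \right)} = \left(6 - 10\right) + L = -4 + L$)
$\left(-1328\right) 219 + v{\left(1,J{\left(2 \right)} \right)} = \left(-1328\right) 219 + \left(-4 + 1\right) = -290832 - 3 = -290835$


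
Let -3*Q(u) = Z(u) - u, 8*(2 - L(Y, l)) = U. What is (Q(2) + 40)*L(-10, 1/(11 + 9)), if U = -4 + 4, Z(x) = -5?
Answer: 254/3 ≈ 84.667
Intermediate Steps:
U = 0
L(Y, l) = 2 (L(Y, l) = 2 - 1/8*0 = 2 + 0 = 2)
Q(u) = 5/3 + u/3 (Q(u) = -(-5 - u)/3 = 5/3 + u/3)
(Q(2) + 40)*L(-10, 1/(11 + 9)) = ((5/3 + (1/3)*2) + 40)*2 = ((5/3 + 2/3) + 40)*2 = (7/3 + 40)*2 = (127/3)*2 = 254/3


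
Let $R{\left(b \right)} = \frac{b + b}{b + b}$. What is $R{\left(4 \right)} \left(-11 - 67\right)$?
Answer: $-78$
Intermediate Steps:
$R{\left(b \right)} = 1$ ($R{\left(b \right)} = \frac{2 b}{2 b} = 2 b \frac{1}{2 b} = 1$)
$R{\left(4 \right)} \left(-11 - 67\right) = 1 \left(-11 - 67\right) = 1 \left(-78\right) = -78$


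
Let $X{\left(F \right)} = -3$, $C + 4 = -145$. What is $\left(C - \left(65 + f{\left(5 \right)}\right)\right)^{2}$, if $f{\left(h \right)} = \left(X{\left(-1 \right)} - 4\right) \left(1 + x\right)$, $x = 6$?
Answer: $27225$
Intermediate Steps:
$C = -149$ ($C = -4 - 145 = -149$)
$f{\left(h \right)} = -49$ ($f{\left(h \right)} = \left(-3 - 4\right) \left(1 + 6\right) = \left(-7\right) 7 = -49$)
$\left(C - \left(65 + f{\left(5 \right)}\right)\right)^{2} = \left(-149 - 16\right)^{2} = \left(-165\right)^{2} = 27225$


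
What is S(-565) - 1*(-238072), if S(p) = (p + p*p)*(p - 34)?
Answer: -190639268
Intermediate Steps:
S(p) = (-34 + p)*(p + p²) (S(p) = (p + p²)*(-34 + p) = (-34 + p)*(p + p²))
S(-565) - 1*(-238072) = -565*(-34 + (-565)² - 33*(-565)) - 1*(-238072) = -565*(-34 + 319225 + 18645) + 238072 = -565*337836 + 238072 = -190877340 + 238072 = -190639268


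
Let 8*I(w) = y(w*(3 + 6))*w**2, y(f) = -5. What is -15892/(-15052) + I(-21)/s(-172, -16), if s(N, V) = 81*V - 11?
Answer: 49839103/39345928 ≈ 1.2667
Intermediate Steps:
s(N, V) = -11 + 81*V
I(w) = -5*w**2/8 (I(w) = (-5*w**2)/8 = -5*w**2/8)
-15892/(-15052) + I(-21)/s(-172, -16) = -15892/(-15052) + (-5/8*(-21)**2)/(-11 + 81*(-16)) = -15892*(-1/15052) + (-5/8*441)/(-11 - 1296) = 3973/3763 - 2205/8/(-1307) = 3973/3763 - 2205/8*(-1/1307) = 3973/3763 + 2205/10456 = 49839103/39345928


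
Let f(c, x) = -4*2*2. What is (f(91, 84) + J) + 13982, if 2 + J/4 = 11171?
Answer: 58642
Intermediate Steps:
J = 44676 (J = -8 + 4*11171 = -8 + 44684 = 44676)
f(c, x) = -16 (f(c, x) = -8*2 = -16)
(f(91, 84) + J) + 13982 = (-16 + 44676) + 13982 = 44660 + 13982 = 58642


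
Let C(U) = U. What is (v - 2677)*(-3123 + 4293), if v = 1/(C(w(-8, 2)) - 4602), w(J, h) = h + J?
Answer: -801815105/256 ≈ -3.1321e+6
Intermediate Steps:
w(J, h) = J + h
v = -1/4608 (v = 1/((-8 + 2) - 4602) = 1/(-6 - 4602) = 1/(-4608) = -1/4608 ≈ -0.00021701)
(v - 2677)*(-3123 + 4293) = (-1/4608 - 2677)*(-3123 + 4293) = -12335617/4608*1170 = -801815105/256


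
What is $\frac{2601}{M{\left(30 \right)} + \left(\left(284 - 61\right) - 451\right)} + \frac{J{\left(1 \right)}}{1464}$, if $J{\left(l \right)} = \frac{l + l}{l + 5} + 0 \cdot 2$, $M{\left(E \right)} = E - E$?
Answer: $- \frac{951947}{83448} \approx -11.408$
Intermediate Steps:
$M{\left(E \right)} = 0$
$J{\left(l \right)} = \frac{2 l}{5 + l}$ ($J{\left(l \right)} = \frac{2 l}{5 + l} + 0 = \frac{2 l}{5 + l}$)
$\frac{2601}{M{\left(30 \right)} + \left(\left(284 - 61\right) - 451\right)} + \frac{J{\left(1 \right)}}{1464} = \frac{2601}{0 + \left(\left(284 - 61\right) - 451\right)} + \frac{2 \cdot 1 \frac{1}{5 + 1}}{1464} = \frac{2601}{0 + \left(223 - 451\right)} + 2 \cdot 1 \cdot \frac{1}{6} \cdot \frac{1}{1464} = \frac{2601}{0 - 228} + 2 \cdot 1 \cdot \frac{1}{6} \cdot \frac{1}{1464} = \frac{2601}{-228} + \frac{1}{3} \cdot \frac{1}{1464} = 2601 \left(- \frac{1}{228}\right) + \frac{1}{4392} = - \frac{867}{76} + \frac{1}{4392} = - \frac{951947}{83448}$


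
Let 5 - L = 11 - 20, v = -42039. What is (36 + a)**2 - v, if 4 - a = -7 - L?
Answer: 45760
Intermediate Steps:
L = 14 (L = 5 - (11 - 20) = 5 - 1*(-9) = 5 + 9 = 14)
a = 25 (a = 4 - (-7 - 1*14) = 4 - (-7 - 14) = 4 - 1*(-21) = 4 + 21 = 25)
(36 + a)**2 - v = (36 + 25)**2 - 1*(-42039) = 61**2 + 42039 = 3721 + 42039 = 45760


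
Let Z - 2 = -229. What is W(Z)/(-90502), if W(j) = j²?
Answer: -51529/90502 ≈ -0.56937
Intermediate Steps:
Z = -227 (Z = 2 - 229 = -227)
W(Z)/(-90502) = (-227)²/(-90502) = 51529*(-1/90502) = -51529/90502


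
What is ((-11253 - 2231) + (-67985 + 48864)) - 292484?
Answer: -325089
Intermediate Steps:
((-11253 - 2231) + (-67985 + 48864)) - 292484 = (-13484 - 19121) - 292484 = -32605 - 292484 = -325089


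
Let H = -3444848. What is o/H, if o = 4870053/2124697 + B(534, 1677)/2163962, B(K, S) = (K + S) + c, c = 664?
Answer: -10544718133861/15838596636913163872 ≈ -6.6576e-7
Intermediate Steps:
B(K, S) = 664 + K + S (B(K, S) = (K + S) + 664 = 664 + K + S)
o = 10544718133861/4597763569514 (o = 4870053/2124697 + (664 + 534 + 1677)/2163962 = 4870053*(1/2124697) + 2875*(1/2163962) = 4870053/2124697 + 2875/2163962 = 10544718133861/4597763569514 ≈ 2.2934)
o/H = (10544718133861/4597763569514)/(-3444848) = (10544718133861/4597763569514)*(-1/3444848) = -10544718133861/15838596636913163872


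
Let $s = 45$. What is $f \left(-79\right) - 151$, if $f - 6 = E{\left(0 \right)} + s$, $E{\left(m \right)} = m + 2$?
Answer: $-4338$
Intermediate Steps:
$E{\left(m \right)} = 2 + m$
$f = 53$ ($f = 6 + \left(\left(2 + 0\right) + 45\right) = 6 + \left(2 + 45\right) = 6 + 47 = 53$)
$f \left(-79\right) - 151 = 53 \left(-79\right) - 151 = -4187 - 151 = -4338$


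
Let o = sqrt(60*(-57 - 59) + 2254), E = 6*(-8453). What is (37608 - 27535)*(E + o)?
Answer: -510882414 + 10073*I*sqrt(4706) ≈ -5.1088e+8 + 6.9101e+5*I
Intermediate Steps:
E = -50718
o = I*sqrt(4706) (o = sqrt(60*(-116) + 2254) = sqrt(-6960 + 2254) = sqrt(-4706) = I*sqrt(4706) ≈ 68.6*I)
(37608 - 27535)*(E + o) = (37608 - 27535)*(-50718 + I*sqrt(4706)) = 10073*(-50718 + I*sqrt(4706)) = -510882414 + 10073*I*sqrt(4706)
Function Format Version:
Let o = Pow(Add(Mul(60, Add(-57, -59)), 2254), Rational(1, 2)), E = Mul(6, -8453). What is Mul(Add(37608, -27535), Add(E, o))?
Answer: Add(-510882414, Mul(10073, I, Pow(4706, Rational(1, 2)))) ≈ Add(-5.1088e+8, Mul(6.9101e+5, I))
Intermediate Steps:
E = -50718
o = Mul(I, Pow(4706, Rational(1, 2))) (o = Pow(Add(Mul(60, -116), 2254), Rational(1, 2)) = Pow(Add(-6960, 2254), Rational(1, 2)) = Pow(-4706, Rational(1, 2)) = Mul(I, Pow(4706, Rational(1, 2))) ≈ Mul(68.600, I))
Mul(Add(37608, -27535), Add(E, o)) = Mul(Add(37608, -27535), Add(-50718, Mul(I, Pow(4706, Rational(1, 2))))) = Mul(10073, Add(-50718, Mul(I, Pow(4706, Rational(1, 2))))) = Add(-510882414, Mul(10073, I, Pow(4706, Rational(1, 2))))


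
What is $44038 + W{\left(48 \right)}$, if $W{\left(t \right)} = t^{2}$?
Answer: $46342$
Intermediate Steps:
$44038 + W{\left(48 \right)} = 44038 + 48^{2} = 44038 + 2304 = 46342$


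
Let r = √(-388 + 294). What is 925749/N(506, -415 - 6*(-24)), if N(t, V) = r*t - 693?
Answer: -5302017/202873 - 3871314*I*√94/202873 ≈ -26.135 - 185.01*I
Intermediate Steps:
r = I*√94 (r = √(-94) = I*√94 ≈ 9.6954*I)
N(t, V) = -693 + I*t*√94 (N(t, V) = (I*√94)*t - 693 = I*t*√94 - 693 = -693 + I*t*√94)
925749/N(506, -415 - 6*(-24)) = 925749/(-693 + I*506*√94) = 925749/(-693 + 506*I*√94)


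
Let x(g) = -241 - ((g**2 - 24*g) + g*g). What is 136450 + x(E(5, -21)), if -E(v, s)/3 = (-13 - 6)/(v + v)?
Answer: 6814041/50 ≈ 1.3628e+5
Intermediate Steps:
E(v, s) = 57/(2*v) (E(v, s) = -3*(-13 - 6)/(v + v) = -(-57)/(2*v) = 57/(2*v))
x(g) = -241 - 2*g**2 + 24*g (x(g) = -241 - ((g**2 - 24*g) + g**2) = -241 - (-24*g + 2*g**2) = -241 + (-2*g**2 + 24*g) = -241 - 2*g**2 + 24*g)
136450 + x(E(5, -21)) = 136450 + (-241 - 2*((57/2)/5)**2 + 24*((57/2)/5)) = 136450 + (-241 - 2*((57/2)*(1/5))**2 + 24*((57/2)*(1/5))) = 136450 + (-241 - 2*(57/10)**2 + 24*(57/10)) = 136450 + (-241 - 2*3249/100 + 684/5) = 136450 + (-241 - 3249/50 + 684/5) = 136450 - 8459/50 = 6814041/50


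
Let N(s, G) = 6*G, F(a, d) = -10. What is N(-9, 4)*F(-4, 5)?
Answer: -240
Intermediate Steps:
N(-9, 4)*F(-4, 5) = (6*4)*(-10) = 24*(-10) = -240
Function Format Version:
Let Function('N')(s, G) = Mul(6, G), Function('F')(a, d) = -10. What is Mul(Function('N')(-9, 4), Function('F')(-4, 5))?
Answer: -240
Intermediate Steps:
Mul(Function('N')(-9, 4), Function('F')(-4, 5)) = Mul(Mul(6, 4), -10) = Mul(24, -10) = -240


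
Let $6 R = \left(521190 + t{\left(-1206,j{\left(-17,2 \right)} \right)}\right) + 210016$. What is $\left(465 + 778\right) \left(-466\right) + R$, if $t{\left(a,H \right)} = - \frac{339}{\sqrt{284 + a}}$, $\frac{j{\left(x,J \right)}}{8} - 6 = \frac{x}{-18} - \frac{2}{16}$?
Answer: $- \frac{1372111}{3} + \frac{113 i \sqrt{922}}{1844} \approx -4.5737 \cdot 10^{5} + 1.8607 i$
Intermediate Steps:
$j{\left(x,J \right)} = 47 - \frac{4 x}{9}$ ($j{\left(x,J \right)} = 48 + 8 \left(\frac{x}{-18} - \frac{2}{16}\right) = 48 + 8 \left(x \left(- \frac{1}{18}\right) - \frac{1}{8}\right) = 48 + 8 \left(- \frac{x}{18} - \frac{1}{8}\right) = 48 + 8 \left(- \frac{1}{8} - \frac{x}{18}\right) = 48 - \left(1 + \frac{4 x}{9}\right) = 47 - \frac{4 x}{9}$)
$t{\left(a,H \right)} = - \frac{339}{\sqrt{284 + a}}$
$R = \frac{365603}{3} + \frac{113 i \sqrt{922}}{1844}$ ($R = \frac{\left(521190 - \frac{339}{\sqrt{284 - 1206}}\right) + 210016}{6} = \frac{\left(521190 - \frac{339}{i \sqrt{922}}\right) + 210016}{6} = \frac{\left(521190 - 339 \left(- \frac{i \sqrt{922}}{922}\right)\right) + 210016}{6} = \frac{\left(521190 + \frac{339 i \sqrt{922}}{922}\right) + 210016}{6} = \frac{731206 + \frac{339 i \sqrt{922}}{922}}{6} = \frac{365603}{3} + \frac{113 i \sqrt{922}}{1844} \approx 1.2187 \cdot 10^{5} + 1.8607 i$)
$\left(465 + 778\right) \left(-466\right) + R = \left(465 + 778\right) \left(-466\right) + \left(\frac{365603}{3} + \frac{113 i \sqrt{922}}{1844}\right) = 1243 \left(-466\right) + \left(\frac{365603}{3} + \frac{113 i \sqrt{922}}{1844}\right) = -579238 + \left(\frac{365603}{3} + \frac{113 i \sqrt{922}}{1844}\right) = - \frac{1372111}{3} + \frac{113 i \sqrt{922}}{1844}$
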